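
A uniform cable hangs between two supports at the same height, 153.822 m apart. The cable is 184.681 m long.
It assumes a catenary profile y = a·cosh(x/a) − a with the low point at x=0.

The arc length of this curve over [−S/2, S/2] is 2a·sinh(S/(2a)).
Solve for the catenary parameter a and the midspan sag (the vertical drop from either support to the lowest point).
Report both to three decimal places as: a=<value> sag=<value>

a=72.121 sag=45.046

seed: a₀ = √(S³/(24(L−S))) = √(153.822³/(24·30.859)) = 70.102117
iter 1: u=1.097128  f(a)=+1.911e+00  f'(a)=-9.910e-01  a ← 70.102117 − (+1.911e+00/-9.910e-01) = 72.030772
iter 2: u=1.067752  f(a)=+8.172e-02  f'(a)=-9.079e-01  a ← 72.030772 − (+8.172e-02/-9.079e-01) = 72.120776
iter 3: u=1.066419  f(a)=+1.641e-04  f'(a)=-9.043e-01  a ← 72.120776 − (+1.641e-04/-9.043e-01) = 72.120958
iter 4: u=1.066417  f(a)=+6.652e-10  f'(a)=-9.043e-01  a ← 72.120958 − (+6.652e-10/-9.043e-01) = 72.120958
iter 5: u=1.066417  f(a)=+2.842e-14  f'(a)=-9.043e-01  a ← 72.120958 − (+2.842e-14/-9.043e-01) = 72.120958
converged: |Δa| < 1e-12 after 5 iterations
sag = a·(cosh(S/(2a)) − 1) = 72.120958·(cosh(1.066417) − 1) = 45.046446
T_max/T_min = cosh(S/(2a)) = 1.624596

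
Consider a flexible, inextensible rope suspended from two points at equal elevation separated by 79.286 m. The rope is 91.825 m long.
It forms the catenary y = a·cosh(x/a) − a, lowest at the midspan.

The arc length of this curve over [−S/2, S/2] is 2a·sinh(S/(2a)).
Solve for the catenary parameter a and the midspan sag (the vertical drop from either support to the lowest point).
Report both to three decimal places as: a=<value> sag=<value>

a=41.629 sag=20.346

seed: a₀ = √(S³/(24(L−S))) = √(79.286³/(24·12.539)) = 40.696559
iter 1: u=0.974112  f(a)=+6.085e-01  f'(a)=-6.767e-01  a ← 40.696559 − (+6.085e-01/-6.767e-01) = 41.595806
iter 2: u=0.953053  f(a)=+2.075e-02  f'(a)=-6.313e-01  a ← 41.595806 − (+2.075e-02/-6.313e-01) = 41.628683
iter 3: u=0.952300  f(a)=+2.603e-05  f'(a)=-6.297e-01  a ← 41.628683 − (+2.603e-05/-6.297e-01) = 41.628725
iter 4: u=0.952299  f(a)=+4.106e-11  f'(a)=-6.297e-01  a ← 41.628725 − (+4.106e-11/-6.297e-01) = 41.628725
iter 5: u=0.952299  f(a)=-1.421e-14  f'(a)=-6.297e-01  a ← 41.628725 − (-1.421e-14/-6.297e-01) = 41.628725
converged: |Δa| < 1e-12 after 5 iterations
sag = a·(cosh(S/(2a)) − 1) = 41.628725·(cosh(0.952299) − 1) = 20.346338
T_max/T_min = cosh(S/(2a)) = 1.488757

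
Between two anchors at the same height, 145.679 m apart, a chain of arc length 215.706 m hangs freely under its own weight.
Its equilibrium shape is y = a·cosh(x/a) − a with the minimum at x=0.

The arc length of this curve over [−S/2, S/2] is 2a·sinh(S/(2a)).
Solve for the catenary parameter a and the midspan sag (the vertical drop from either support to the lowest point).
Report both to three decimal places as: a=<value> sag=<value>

seed: a₀ = √(S³/(24(L−S))) = √(145.679³/(24·70.027)) = 42.890099
iter 1: u=1.698282  f(a)=+1.082e+01  f'(a)=-4.310e+00  a ← 42.890099 − (+1.082e+01/-4.310e+00) = 45.400889
iter 2: u=1.604363  f(a)=+1.023e+00  f'(a)=-3.530e+00  a ← 45.400889 − (+1.023e+00/-3.530e+00) = 45.690666
iter 3: u=1.594188  f(a)=+1.125e-02  f'(a)=-3.453e+00  a ← 45.690666 − (+1.125e-02/-3.453e+00) = 45.693925
iter 4: u=1.594074  f(a)=+1.394e-06  f'(a)=-3.452e+00  a ← 45.693925 − (+1.394e-06/-3.452e+00) = 45.693925
iter 5: u=1.594074  f(a)=+5.684e-14  f'(a)=-3.452e+00  a ← 45.693925 − (+5.684e-14/-3.452e+00) = 45.693925
converged: |Δa| < 1e-12 after 5 iterations
sag = a·(cosh(S/(2a)) − 1) = 45.693925·(cosh(1.594074) − 1) = 71.439351
T_max/T_min = cosh(S/(2a)) = 2.563432

a=45.694 sag=71.439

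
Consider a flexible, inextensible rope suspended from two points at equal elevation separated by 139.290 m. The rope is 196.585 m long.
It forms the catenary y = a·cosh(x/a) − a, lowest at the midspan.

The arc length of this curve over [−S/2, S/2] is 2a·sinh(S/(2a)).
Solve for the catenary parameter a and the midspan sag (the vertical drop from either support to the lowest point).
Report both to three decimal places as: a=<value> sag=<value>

a=46.844 sag=62.041

seed: a₀ = √(S³/(24(L−S))) = √(139.290³/(24·57.295)) = 44.331857
iter 1: u=1.570992  f(a)=+7.500e+00  f'(a)=-3.282e+00  a ← 44.331857 − (+7.500e+00/-3.282e+00) = 46.617389
iter 2: u=1.493970  f(a)=+6.191e-01  f'(a)=-2.760e+00  a ← 46.617389 − (+6.191e-01/-2.760e+00) = 46.841654
iter 3: u=1.486818  f(a)=+5.056e-03  f'(a)=-2.715e+00  a ← 46.841654 − (+5.056e-03/-2.715e+00) = 46.843515
iter 4: u=1.486759  f(a)=+3.433e-07  f'(a)=-2.715e+00  a ← 46.843515 − (+3.433e-07/-2.715e+00) = 46.843516
iter 5: u=1.486759  f(a)=+0.000e+00  f'(a)=-2.715e+00  a ← 46.843516 − (+0.000e+00/-2.715e+00) = 46.843516
converged: |Δa| < 1e-12 after 5 iterations
sag = a·(cosh(S/(2a)) − 1) = 46.843516·(cosh(1.486759) − 1) = 62.040508
T_max/T_min = cosh(S/(2a)) = 2.324420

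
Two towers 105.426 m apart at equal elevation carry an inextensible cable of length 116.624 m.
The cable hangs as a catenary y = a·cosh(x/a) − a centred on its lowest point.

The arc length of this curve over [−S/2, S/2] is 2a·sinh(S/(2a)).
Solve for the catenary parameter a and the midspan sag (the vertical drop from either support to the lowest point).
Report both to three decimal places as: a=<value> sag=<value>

seed: a₀ = √(S³/(24(L−S))) = √(105.426³/(24·11.198)) = 66.030676
iter 1: u=0.798311  f(a)=+3.623e-01  f'(a)=-3.613e-01  a ← 66.030676 − (+3.623e-01/-3.613e-01) = 67.033437
iter 2: u=0.786369  f(a)=+8.418e-03  f'(a)=-3.447e-01  a ← 67.033437 − (+8.418e-03/-3.447e-01) = 67.057860
iter 3: u=0.786082  f(a)=+4.784e-06  f'(a)=-3.443e-01  a ← 67.057860 − (+4.784e-06/-3.443e-01) = 67.057873
iter 4: u=0.786082  f(a)=+1.535e-12  f'(a)=-3.443e-01  a ← 67.057873 − (+1.535e-12/-3.443e-01) = 67.057873
converged: |Δa| < 1e-12 after 4 iterations
sag = a·(cosh(S/(2a)) − 1) = 67.057873·(cosh(0.786082) − 1) = 21.807461
T_max/T_min = cosh(S/(2a)) = 1.325204

a=67.058 sag=21.807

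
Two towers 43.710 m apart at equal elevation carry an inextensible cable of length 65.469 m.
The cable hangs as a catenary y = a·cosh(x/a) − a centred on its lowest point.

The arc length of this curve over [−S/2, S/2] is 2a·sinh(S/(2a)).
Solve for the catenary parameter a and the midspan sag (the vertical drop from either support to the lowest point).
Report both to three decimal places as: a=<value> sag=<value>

a=13.499 sag=21.909

seed: a₀ = √(S³/(24(L−S))) = √(43.710³/(24·21.759)) = 12.645795
iter 1: u=1.728243  f(a)=+3.490e+00  f'(a)=-4.585e+00  a ← 12.645795 − (+3.490e+00/-4.585e+00) = 13.407059
iter 2: u=1.630111  f(a)=+3.400e-01  f'(a)=-3.732e+00  a ← 13.407059 − (+3.400e-01/-3.732e+00) = 13.498179
iter 3: u=1.619107  f(a)=+3.996e-03  f'(a)=-3.644e+00  a ← 13.498179 − (+3.996e-03/-3.644e+00) = 13.499276
iter 4: u=1.618976  f(a)=+5.661e-07  f'(a)=-3.643e+00  a ← 13.499276 − (+5.661e-07/-3.643e+00) = 13.499276
iter 5: u=1.618976  f(a)=+0.000e+00  f'(a)=-3.643e+00  a ← 13.499276 − (+0.000e+00/-3.643e+00) = 13.499276
converged: |Δa| < 1e-12 after 5 iterations
sag = a·(cosh(S/(2a)) − 1) = 13.499276·(cosh(1.618976) − 1) = 21.909451
T_max/T_min = cosh(S/(2a)) = 2.623009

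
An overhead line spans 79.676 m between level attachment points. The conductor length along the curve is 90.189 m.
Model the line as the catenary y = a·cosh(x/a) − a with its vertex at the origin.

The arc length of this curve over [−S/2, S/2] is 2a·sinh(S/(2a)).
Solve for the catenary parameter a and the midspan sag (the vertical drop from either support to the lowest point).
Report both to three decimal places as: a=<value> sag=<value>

seed: a₀ = √(S³/(24(L−S))) = √(79.676³/(24·10.513)) = 44.773633
iter 1: u=0.889765  f(a)=+4.241e-01  f'(a)=-5.079e-01  a ← 44.773633 − (+4.241e-01/-5.079e-01) = 45.608677
iter 2: u=0.873474  f(a)=+1.215e-02  f'(a)=-4.791e-01  a ← 45.608677 − (+1.215e-02/-4.791e-01) = 45.634046
iter 3: u=0.872989  f(a)=+1.064e-05  f'(a)=-4.783e-01  a ← 45.634046 − (+1.064e-05/-4.783e-01) = 45.634068
iter 4: u=0.872988  f(a)=+8.157e-12  f'(a)=-4.783e-01  a ← 45.634068 − (+8.157e-12/-4.783e-01) = 45.634068
converged: |Δa| < 1e-12 after 4 iterations
sag = a·(cosh(S/(2a)) − 1) = 45.634068·(cosh(0.872988) − 1) = 18.521852
T_max/T_min = cosh(S/(2a)) = 1.405878

a=45.634 sag=18.522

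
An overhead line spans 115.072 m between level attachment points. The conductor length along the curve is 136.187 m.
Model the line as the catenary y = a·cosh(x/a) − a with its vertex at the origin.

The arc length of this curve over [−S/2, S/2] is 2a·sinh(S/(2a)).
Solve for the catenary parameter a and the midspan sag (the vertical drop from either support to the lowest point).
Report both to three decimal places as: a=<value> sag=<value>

seed: a₀ = √(S³/(24(L−S))) = √(115.072³/(24·21.115)) = 54.834429
iter 1: u=1.049268  f(a)=+1.193e+00  f'(a)=-8.583e-01  a ← 54.834429 − (+1.193e+00/-8.583e-01) = 56.224668
iter 2: u=1.023323  f(a)=+4.689e-02  f'(a)=-7.921e-01  a ← 56.224668 − (+4.689e-02/-7.921e-01) = 56.283863
iter 3: u=1.022247  f(a)=+7.895e-05  f'(a)=-7.894e-01  a ← 56.283863 − (+7.895e-05/-7.894e-01) = 56.283963
iter 4: u=1.022245  f(a)=+2.247e-10  f'(a)=-7.894e-01  a ← 56.283963 − (+2.247e-10/-7.894e-01) = 56.283963
iter 5: u=1.022245  f(a)=-2.842e-14  f'(a)=-7.894e-01  a ← 56.283963 − (-2.842e-14/-7.894e-01) = 56.283963
converged: |Δa| < 1e-12 after 5 iterations
sag = a·(cosh(S/(2a)) − 1) = 56.283963·(cosh(1.022245) − 1) = 32.059736
T_max/T_min = cosh(S/(2a)) = 1.569607

a=56.284 sag=32.060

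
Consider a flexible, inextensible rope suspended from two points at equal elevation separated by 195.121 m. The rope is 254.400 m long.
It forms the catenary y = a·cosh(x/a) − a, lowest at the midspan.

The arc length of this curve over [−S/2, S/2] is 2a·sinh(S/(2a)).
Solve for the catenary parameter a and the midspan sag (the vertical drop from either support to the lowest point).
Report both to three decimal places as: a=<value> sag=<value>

seed: a₀ = √(S³/(24(L−S))) = √(195.121³/(24·59.279)) = 72.260334
iter 1: u=1.350125  f(a)=+5.643e+00  f'(a)=-1.960e+00  a ← 72.260334 − (+5.643e+00/-1.960e+00) = 75.139695
iter 2: u=1.298388  f(a)=+3.548e-01  f'(a)=-1.721e+00  a ← 75.139695 − (+3.548e-01/-1.721e+00) = 75.345936
iter 3: u=1.294834  f(a)=+1.611e-03  f'(a)=-1.705e+00  a ← 75.345936 − (+1.611e-03/-1.705e+00) = 75.346881
iter 4: u=1.294818  f(a)=+3.355e-08  f'(a)=-1.705e+00  a ← 75.346881 − (+3.355e-08/-1.705e+00) = 75.346881
iter 5: u=1.294818  f(a)=+5.684e-14  f'(a)=-1.705e+00  a ← 75.346881 − (+5.684e-14/-1.705e+00) = 75.346881
converged: |Δa| < 1e-12 after 5 iterations
sag = a·(cosh(S/(2a)) − 1) = 75.346881·(cosh(1.294818) − 1) = 72.494225
T_max/T_min = cosh(S/(2a)) = 1.962140

a=75.347 sag=72.494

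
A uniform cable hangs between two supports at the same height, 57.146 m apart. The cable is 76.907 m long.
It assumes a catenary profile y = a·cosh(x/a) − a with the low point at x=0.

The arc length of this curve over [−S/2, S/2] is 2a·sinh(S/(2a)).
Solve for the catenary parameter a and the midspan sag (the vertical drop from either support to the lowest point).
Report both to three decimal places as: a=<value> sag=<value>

seed: a₀ = √(S³/(24(L−S))) = √(57.146³/(24·19.761)) = 19.836666
iter 1: u=1.440413  f(a)=+2.154e+00  f'(a)=-2.438e+00  a ← 19.836666 − (+2.154e+00/-2.438e+00) = 20.720427
iter 2: u=1.378977  f(a)=+1.523e-01  f'(a)=-2.104e+00  a ← 20.720427 − (+1.523e-01/-2.104e+00) = 20.792827
iter 3: u=1.374176  f(a)=+8.898e-04  f'(a)=-2.079e+00  a ← 20.792827 − (+8.898e-04/-2.079e+00) = 20.793255
iter 4: u=1.374148  f(a)=+3.075e-08  f'(a)=-2.079e+00  a ← 20.793255 − (+3.075e-08/-2.079e+00) = 20.793255
iter 5: u=1.374148  f(a)=-1.421e-14  f'(a)=-2.079e+00  a ← 20.793255 − (-1.421e-14/-2.079e+00) = 20.793255
converged: |Δa| < 1e-12 after 5 iterations
sag = a·(cosh(S/(2a)) − 1) = 20.793255·(cosh(1.374148) − 1) = 22.922087
T_max/T_min = cosh(S/(2a)) = 2.102381

a=20.793 sag=22.922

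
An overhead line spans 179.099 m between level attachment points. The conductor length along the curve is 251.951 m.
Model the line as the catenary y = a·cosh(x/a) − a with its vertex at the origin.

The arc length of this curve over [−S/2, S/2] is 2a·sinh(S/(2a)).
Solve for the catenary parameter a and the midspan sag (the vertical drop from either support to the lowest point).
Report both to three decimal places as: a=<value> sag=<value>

seed: a₀ = √(S³/(24(L−S))) = √(179.099³/(24·72.852)) = 57.320950
iter 1: u=1.562247  f(a)=+9.425e+00  f'(a)=-3.219e+00  a ← 57.320950 − (+9.425e+00/-3.219e+00) = 60.248908
iter 2: u=1.486326  f(a)=+7.703e-01  f'(a)=-2.712e+00  a ← 60.248908 − (+7.703e-01/-2.712e+00) = 60.532892
iter 3: u=1.479353  f(a)=+6.157e-03  f'(a)=-2.669e+00  a ← 60.532892 − (+6.157e-03/-2.669e+00) = 60.535199
iter 4: u=1.479296  f(a)=+4.003e-07  f'(a)=-2.669e+00  a ← 60.535199 − (+4.003e-07/-2.669e+00) = 60.535199
iter 5: u=1.479296  f(a)=-2.842e-14  f'(a)=-2.669e+00  a ← 60.535199 − (-2.842e-14/-2.669e+00) = 60.535199
converged: |Δa| < 1e-12 after 5 iterations
sag = a·(cosh(S/(2a)) − 1) = 60.535199·(cosh(1.479296) − 1) = 79.230093
T_max/T_min = cosh(S/(2a)) = 2.308827

a=60.535 sag=79.230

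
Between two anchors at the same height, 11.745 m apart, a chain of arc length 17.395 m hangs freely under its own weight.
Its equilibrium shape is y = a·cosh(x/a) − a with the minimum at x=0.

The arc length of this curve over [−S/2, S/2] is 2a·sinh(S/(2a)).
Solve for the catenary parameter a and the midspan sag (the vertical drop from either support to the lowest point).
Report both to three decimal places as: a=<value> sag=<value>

seed: a₀ = √(S³/(24(L−S))) = √(11.745³/(24·5.650)) = 3.456604
iter 1: u=1.698922  f(a)=+8.737e-01  f'(a)=-4.315e+00  a ← 3.456604 − (+8.737e-01/-4.315e+00) = 3.659077
iter 2: u=1.604913  f(a)=+8.265e-02  f'(a)=-3.534e+00  a ← 3.659077 − (+8.265e-02/-3.534e+00) = 3.682463
iter 3: u=1.594721  f(a)=+9.103e-04  f'(a)=-3.457e+00  a ← 3.682463 − (+9.103e-04/-3.457e+00) = 3.682726
iter 4: u=1.594607  f(a)=+1.131e-07  f'(a)=-3.456e+00  a ← 3.682726 − (+1.131e-07/-3.456e+00) = 3.682726
iter 5: u=1.594607  f(a)=+3.553e-15  f'(a)=-3.456e+00  a ← 3.682726 − (+3.553e-15/-3.456e+00) = 3.682726
converged: |Δa| < 1e-12 after 5 iterations
sag = a·(cosh(S/(2a)) − 1) = 3.682726·(cosh(1.594607) − 1) = 5.762324
T_max/T_min = cosh(S/(2a)) = 2.564690

a=3.683 sag=5.762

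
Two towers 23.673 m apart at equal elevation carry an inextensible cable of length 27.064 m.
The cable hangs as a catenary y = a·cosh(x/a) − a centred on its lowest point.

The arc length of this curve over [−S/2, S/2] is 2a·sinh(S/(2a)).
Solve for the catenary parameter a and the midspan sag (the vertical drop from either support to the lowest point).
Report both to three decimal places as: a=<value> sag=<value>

a=13.033 sag=5.754

seed: a₀ = √(S³/(24(L−S))) = √(23.673³/(24·3.391)) = 12.767634
iter 1: u=0.927071  f(a)=+1.487e-01  f'(a)=-5.783e-01  a ← 12.767634 − (+1.487e-01/-5.783e-01) = 13.024851
iter 2: u=0.908763  f(a)=+4.614e-03  f'(a)=-5.429e-01  a ← 13.024851 − (+4.614e-03/-5.429e-01) = 13.033349
iter 3: u=0.908170  f(a)=+4.754e-06  f'(a)=-5.418e-01  a ← 13.033349 − (+4.754e-06/-5.418e-01) = 13.033358
iter 4: u=0.908170  f(a)=+5.059e-12  f'(a)=-5.418e-01  a ← 13.033358 − (+5.059e-12/-5.418e-01) = 13.033358
converged: |Δa| < 1e-12 after 4 iterations
sag = a·(cosh(S/(2a)) − 1) = 13.033358·(cosh(0.908170) − 1) = 5.754496
T_max/T_min = cosh(S/(2a)) = 1.441521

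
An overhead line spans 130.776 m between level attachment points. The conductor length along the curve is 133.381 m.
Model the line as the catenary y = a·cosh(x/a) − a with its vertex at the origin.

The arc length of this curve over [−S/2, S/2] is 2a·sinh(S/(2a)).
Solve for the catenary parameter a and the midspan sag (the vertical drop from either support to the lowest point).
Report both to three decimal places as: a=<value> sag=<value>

a=189.702 sag=11.381

seed: a₀ = √(S³/(24(L−S))) = √(130.776³/(24·2.605)) = 189.139654
iter 1: u=0.345713  f(a)=+1.561e-02  f'(a)=-2.788e-02  a ← 189.139654 − (+1.561e-02/-2.788e-02) = 189.699679
iter 2: u=0.344692  f(a)=+6.961e-05  f'(a)=-2.763e-02  a ← 189.699679 − (+6.961e-05/-2.763e-02) = 189.702199
iter 3: u=0.344688  f(a)=+1.398e-09  f'(a)=-2.763e-02  a ← 189.702199 − (+1.398e-09/-2.763e-02) = 189.702199
iter 4: u=0.344688  f(a)=+0.000e+00  f'(a)=-2.763e-02  a ← 189.702199 − (+0.000e+00/-2.763e-02) = 189.702199
converged: |Δa| < 1e-12 after 4 iterations
sag = a·(cosh(S/(2a)) − 1) = 189.702199·(cosh(0.344688) − 1) = 11.381234
T_max/T_min = cosh(S/(2a)) = 1.059995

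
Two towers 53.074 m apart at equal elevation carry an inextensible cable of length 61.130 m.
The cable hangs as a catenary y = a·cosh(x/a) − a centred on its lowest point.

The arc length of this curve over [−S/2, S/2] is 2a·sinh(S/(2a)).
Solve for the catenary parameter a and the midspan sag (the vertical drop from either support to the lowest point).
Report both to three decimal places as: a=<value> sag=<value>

a=28.419 sag=13.316

seed: a₀ = √(S³/(24(L−S))) = √(53.074³/(24·8.056)) = 27.807208
iter 1: u=0.954321  f(a)=+3.749e-01  f'(a)=-6.339e-01  a ← 27.807208 − (+3.749e-01/-6.339e-01) = 28.398591
iter 2: u=0.934448  f(a)=+1.229e-02  f'(a)=-5.930e-01  a ← 28.398591 − (+1.229e-02/-5.930e-01) = 28.419323
iter 3: u=0.933766  f(a)=+1.421e-05  f'(a)=-5.916e-01  a ← 28.419323 − (+1.421e-05/-5.916e-01) = 28.419347
iter 4: u=0.933765  f(a)=+1.905e-11  f'(a)=-5.916e-01  a ← 28.419347 − (+1.905e-11/-5.916e-01) = 28.419347
iter 5: u=0.933765  f(a)=-7.105e-15  f'(a)=-5.916e-01  a ← 28.419347 − (-7.105e-15/-5.916e-01) = 28.419347
converged: |Δa| < 1e-12 after 5 iterations
sag = a·(cosh(S/(2a)) − 1) = 28.419347·(cosh(0.933765) − 1) = 13.316471
T_max/T_min = cosh(S/(2a)) = 1.468571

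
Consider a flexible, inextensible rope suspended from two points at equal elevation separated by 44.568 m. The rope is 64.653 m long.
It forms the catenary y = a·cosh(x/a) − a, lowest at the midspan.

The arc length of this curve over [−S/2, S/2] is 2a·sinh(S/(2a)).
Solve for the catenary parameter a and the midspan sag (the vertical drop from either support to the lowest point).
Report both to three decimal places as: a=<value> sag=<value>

seed: a₀ = √(S³/(24(L−S))) = √(44.568³/(24·20.085)) = 13.551681
iter 1: u=1.644372  f(a)=+2.897e+00  f'(a)=-3.847e+00  a ← 13.551681 − (+2.897e+00/-3.847e+00) = 14.304713
iter 2: u=1.557808  f(a)=+2.590e-01  f'(a)=-3.187e+00  a ← 14.304713 − (+2.590e-01/-3.187e+00) = 14.385973
iter 3: u=1.549009  f(a)=+2.519e-03  f'(a)=-3.126e+00  a ← 14.385973 − (+2.519e-03/-3.126e+00) = 14.386779
iter 4: u=1.548922  f(a)=+2.435e-07  f'(a)=-3.125e+00  a ← 14.386779 − (+2.435e-07/-3.125e+00) = 14.386779
iter 5: u=1.548922  f(a)=+0.000e+00  f'(a)=-3.125e+00  a ← 14.386779 − (+0.000e+00/-3.125e+00) = 14.386779
converged: |Δa| < 1e-12 after 5 iterations
sag = a·(cosh(S/(2a)) − 1) = 14.386779·(cosh(1.548922) − 1) = 20.996579
T_max/T_min = cosh(S/(2a)) = 2.459436

a=14.387 sag=20.997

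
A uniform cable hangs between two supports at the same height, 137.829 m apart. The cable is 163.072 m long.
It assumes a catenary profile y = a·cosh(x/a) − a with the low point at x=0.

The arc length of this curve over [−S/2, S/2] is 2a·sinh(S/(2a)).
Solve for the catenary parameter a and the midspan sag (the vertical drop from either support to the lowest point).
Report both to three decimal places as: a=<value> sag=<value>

a=67.475 sag=38.360

seed: a₀ = √(S³/(24(L−S))) = √(137.829³/(24·25.243)) = 65.740773
iter 1: u=1.048276  f(a)=+1.424e+00  f'(a)=-8.557e-01  a ← 65.740773 − (+1.424e+00/-8.557e-01) = 67.404628
iter 2: u=1.022400  f(a)=+5.585e-02  f'(a)=-7.898e-01  a ← 67.404628 − (+5.585e-02/-7.898e-01) = 67.475337
iter 3: u=1.021329  f(a)=+9.368e-05  f'(a)=-7.871e-01  a ← 67.475337 − (+9.368e-05/-7.871e-01) = 67.475456
iter 4: u=1.021327  f(a)=+2.646e-10  f'(a)=-7.871e-01  a ← 67.475456 − (+2.646e-10/-7.871e-01) = 67.475456
iter 5: u=1.021327  f(a)=+0.000e+00  f'(a)=-7.871e-01  a ← 67.475456 − (+0.000e+00/-7.871e-01) = 67.475456
converged: |Δa| < 1e-12 after 5 iterations
sag = a·(cosh(S/(2a)) − 1) = 67.475456·(cosh(1.021327) − 1) = 38.359588
T_max/T_min = cosh(S/(2a)) = 1.568497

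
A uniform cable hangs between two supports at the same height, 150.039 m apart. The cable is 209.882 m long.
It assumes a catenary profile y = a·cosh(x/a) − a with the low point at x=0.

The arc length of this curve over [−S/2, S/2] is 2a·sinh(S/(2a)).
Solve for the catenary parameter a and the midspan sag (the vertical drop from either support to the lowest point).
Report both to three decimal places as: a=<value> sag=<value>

seed: a₀ = √(S³/(24(L−S))) = √(150.039³/(24·59.843)) = 48.494663
iter 1: u=1.546964  f(a)=+7.582e+00  f'(a)=-3.111e+00  a ← 48.494663 − (+7.582e+00/-3.111e+00) = 50.931605
iter 2: u=1.472946  f(a)=+6.090e-01  f'(a)=-2.630e+00  a ← 50.931605 − (+6.090e-01/-2.630e+00) = 51.163178
iter 3: u=1.466279  f(a)=+4.687e-03  f'(a)=-2.590e+00  a ← 51.163178 − (+4.687e-03/-2.590e+00) = 51.164988
iter 4: u=1.466227  f(a)=+2.824e-07  f'(a)=-2.589e+00  a ← 51.164988 − (+2.824e-07/-2.589e+00) = 51.164988
iter 5: u=1.466227  f(a)=+2.842e-14  f'(a)=-2.589e+00  a ← 51.164988 − (+2.842e-14/-2.589e+00) = 51.164988
converged: |Δa| < 1e-12 after 5 iterations
sag = a·(cosh(S/(2a)) − 1) = 51.164988·(cosh(1.466227) − 1) = 65.584613
T_max/T_min = cosh(S/(2a)) = 2.281826

a=51.165 sag=65.585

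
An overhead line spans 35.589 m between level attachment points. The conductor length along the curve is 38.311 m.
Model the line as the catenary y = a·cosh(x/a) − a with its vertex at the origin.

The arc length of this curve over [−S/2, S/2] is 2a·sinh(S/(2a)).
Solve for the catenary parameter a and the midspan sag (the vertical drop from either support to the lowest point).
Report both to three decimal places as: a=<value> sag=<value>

seed: a₀ = √(S³/(24(L−S))) = √(35.589³/(24·2.722)) = 26.267818
iter 1: u=0.677426  f(a)=+6.314e-02  f'(a)=-2.169e-01  a ← 26.267818 − (+6.314e-02/-2.169e-01) = 26.558914
iter 2: u=0.670001  f(a)=+1.065e-03  f'(a)=-2.097e-01  a ← 26.558914 − (+1.065e-03/-2.097e-01) = 26.563993
iter 3: u=0.669873  f(a)=+3.145e-07  f'(a)=-2.095e-01  a ← 26.563993 − (+3.145e-07/-2.095e-01) = 26.563995
iter 4: u=0.669873  f(a)=+2.842e-14  f'(a)=-2.095e-01  a ← 26.563995 − (+2.842e-14/-2.095e-01) = 26.563995
converged: |Δa| < 1e-12 after 4 iterations
sag = a·(cosh(S/(2a)) − 1) = 26.563995·(cosh(0.669873) − 1) = 6.186257
T_max/T_min = cosh(S/(2a)) = 1.232881

a=26.564 sag=6.186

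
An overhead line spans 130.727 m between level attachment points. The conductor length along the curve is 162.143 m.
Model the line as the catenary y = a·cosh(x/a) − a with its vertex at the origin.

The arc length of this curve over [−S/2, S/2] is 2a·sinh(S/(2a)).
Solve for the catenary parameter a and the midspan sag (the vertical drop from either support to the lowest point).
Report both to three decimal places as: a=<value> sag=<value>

seed: a₀ = √(S³/(24(L−S))) = √(130.727³/(24·31.416)) = 54.433577
iter 1: u=1.200794  f(a)=+2.344e+00  f'(a)=-1.330e+00  a ← 54.433577 − (+2.344e+00/-1.330e+00) = 56.196820
iter 2: u=1.163117  f(a)=+1.187e-01  f'(a)=-1.198e+00  a ← 56.196820 − (+1.187e-01/-1.198e+00) = 56.295927
iter 3: u=1.161070  f(a)=+3.405e-04  f'(a)=-1.191e+00  a ← 56.295927 − (+3.405e-04/-1.191e+00) = 56.296213
iter 4: u=1.161064  f(a)=+2.818e-09  f'(a)=-1.191e+00  a ← 56.296213 − (+2.818e-09/-1.191e+00) = 56.296213
iter 5: u=1.161064  f(a)=+2.842e-14  f'(a)=-1.191e+00  a ← 56.296213 − (+2.842e-14/-1.191e+00) = 56.296213
converged: |Δa| < 1e-12 after 5 iterations
sag = a·(cosh(S/(2a)) − 1) = 56.296213·(cosh(1.161064) − 1) = 42.404606
T_max/T_min = cosh(S/(2a)) = 1.753241

a=56.296 sag=42.405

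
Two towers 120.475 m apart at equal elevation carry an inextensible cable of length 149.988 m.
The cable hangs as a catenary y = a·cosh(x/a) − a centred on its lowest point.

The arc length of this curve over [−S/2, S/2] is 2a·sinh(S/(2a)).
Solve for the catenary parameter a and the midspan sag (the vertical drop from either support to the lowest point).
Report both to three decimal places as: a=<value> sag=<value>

seed: a₀ = √(S³/(24(L−S))) = √(120.475³/(24·29.513)) = 49.685893
iter 1: u=1.212366  f(a)=+2.246e+00  f'(a)=-1.372e+00  a ← 49.685893 − (+2.246e+00/-1.372e+00) = 51.323215
iter 2: u=1.173689  f(a)=+1.158e-01  f'(a)=-1.234e+00  a ← 51.323215 − (+1.158e-01/-1.234e+00) = 51.417085
iter 3: u=1.171546  f(a)=+3.449e-04  f'(a)=-1.227e+00  a ← 51.417085 − (+3.449e-04/-1.227e+00) = 51.417366
iter 4: u=1.171540  f(a)=+3.079e-09  f'(a)=-1.226e+00  a ← 51.417366 − (+3.079e-09/-1.226e+00) = 51.417366
iter 5: u=1.171540  f(a)=+0.000e+00  f'(a)=-1.226e+00  a ← 51.417366 − (+0.000e+00/-1.226e+00) = 51.417366
converged: |Δa| < 1e-12 after 5 iterations
sag = a·(cosh(S/(2a)) − 1) = 51.417366·(cosh(1.171540) − 1) = 39.510328
T_max/T_min = cosh(S/(2a)) = 1.768424

a=51.417 sag=39.510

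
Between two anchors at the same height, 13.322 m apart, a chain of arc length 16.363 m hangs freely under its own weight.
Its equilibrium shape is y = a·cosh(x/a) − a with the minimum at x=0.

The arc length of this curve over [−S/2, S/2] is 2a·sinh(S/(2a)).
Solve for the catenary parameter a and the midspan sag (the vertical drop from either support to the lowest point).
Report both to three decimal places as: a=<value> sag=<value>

seed: a₀ = √(S³/(24(L−S))) = √(13.322³/(24·3.041)) = 5.691678
iter 1: u=1.170305  f(a)=+2.152e-01  f'(a)=-1.222e+00  a ← 5.691678 − (+2.152e-01/-1.222e+00) = 5.867720
iter 2: u=1.135194  f(a)=+1.039e-02  f'(a)=-1.107e+00  a ← 5.867720 − (+1.039e-02/-1.107e+00) = 5.877103
iter 3: u=1.133381  f(a)=+2.692e-05  f'(a)=-1.101e+00  a ← 5.877103 − (+2.692e-05/-1.101e+00) = 5.877128
iter 4: u=1.133377  f(a)=+1.818e-10  f'(a)=-1.101e+00  a ← 5.877128 − (+1.818e-10/-1.101e+00) = 5.877128
iter 5: u=1.133377  f(a)=+0.000e+00  f'(a)=-1.101e+00  a ← 5.877128 − (+0.000e+00/-1.101e+00) = 5.877128
converged: |Δa| < 1e-12 after 5 iterations
sag = a·(cosh(S/(2a)) − 1) = 5.877128·(cosh(1.133377) − 1) = 4.196480
T_max/T_min = cosh(S/(2a)) = 1.714036

a=5.877 sag=4.196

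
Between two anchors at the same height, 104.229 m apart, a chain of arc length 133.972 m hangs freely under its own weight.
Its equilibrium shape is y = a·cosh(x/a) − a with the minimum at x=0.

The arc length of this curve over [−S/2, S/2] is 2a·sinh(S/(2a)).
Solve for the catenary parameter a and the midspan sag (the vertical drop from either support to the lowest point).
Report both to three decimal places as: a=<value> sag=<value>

a=41.431 sag=37.332

seed: a₀ = √(S³/(24(L−S))) = √(104.229³/(24·29.743)) = 39.827665
iter 1: u=1.308500  f(a)=+2.653e+00  f'(a)=-1.765e+00  a ← 39.827665 − (+2.653e+00/-1.765e+00) = 41.330147
iter 2: u=1.260932  f(a)=+1.575e-01  f'(a)=-1.561e+00  a ← 41.330147 − (+1.575e-01/-1.561e+00) = 41.431006
iter 3: u=1.257862  f(a)=+6.327e-04  f'(a)=-1.549e+00  a ← 41.431006 − (+6.327e-04/-1.549e+00) = 41.431415
iter 4: u=1.257850  f(a)=+1.030e-08  f'(a)=-1.549e+00  a ← 41.431415 − (+1.030e-08/-1.549e+00) = 41.431415
iter 5: u=1.257850  f(a)=+2.842e-14  f'(a)=-1.549e+00  a ← 41.431415 − (+2.842e-14/-1.549e+00) = 41.431415
converged: |Δa| < 1e-12 after 5 iterations
sag = a·(cosh(S/(2a)) − 1) = 41.431415·(cosh(1.257850) − 1) = 37.332069
T_max/T_min = cosh(S/(2a)) = 1.901057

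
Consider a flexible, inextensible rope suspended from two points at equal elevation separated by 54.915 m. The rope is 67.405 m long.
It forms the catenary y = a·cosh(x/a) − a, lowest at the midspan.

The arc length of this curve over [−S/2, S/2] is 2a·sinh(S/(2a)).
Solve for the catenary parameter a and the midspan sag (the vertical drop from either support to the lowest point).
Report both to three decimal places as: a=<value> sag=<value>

seed: a₀ = √(S³/(24(L−S))) = √(54.915³/(24·12.490)) = 23.504426
iter 1: u=1.168184  f(a)=+8.804e-01  f'(a)=-1.215e+00  a ← 23.504426 − (+8.804e-01/-1.215e+00) = 24.229038
iter 2: u=1.133248  f(a)=+4.236e-02  f'(a)=-1.101e+00  a ← 24.229038 − (+4.236e-02/-1.101e+00) = 24.267518
iter 3: u=1.131451  f(a)=+1.090e-04  f'(a)=-1.095e+00  a ← 24.267518 − (+1.090e-04/-1.095e+00) = 24.267618
iter 4: u=1.131446  f(a)=+7.257e-10  f'(a)=-1.095e+00  a ← 24.267618 − (+7.257e-10/-1.095e+00) = 24.267618
iter 5: u=1.131446  f(a)=+0.000e+00  f'(a)=-1.095e+00  a ← 24.267618 − (+0.000e+00/-1.095e+00) = 24.267618
converged: |Δa| < 1e-12 after 5 iterations
sag = a·(cosh(S/(2a)) − 1) = 24.267618·(cosh(1.131446) − 1) = 17.262802
T_max/T_min = cosh(S/(2a)) = 1.711351

a=24.268 sag=17.263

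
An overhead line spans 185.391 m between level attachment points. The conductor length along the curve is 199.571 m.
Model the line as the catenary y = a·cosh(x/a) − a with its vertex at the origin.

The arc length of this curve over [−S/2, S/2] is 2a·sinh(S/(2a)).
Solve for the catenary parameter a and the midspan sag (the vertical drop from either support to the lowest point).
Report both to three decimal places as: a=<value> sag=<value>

a=138.375 sag=32.226

seed: a₀ = √(S³/(24(L−S))) = √(185.391³/(24·14.180)) = 136.832491
iter 1: u=0.677438  f(a)=+3.290e-01  f'(a)=-2.169e-01  a ← 136.832491 − (+3.290e-01/-2.169e-01) = 138.348899
iter 2: u=0.670013  f(a)=+5.548e-03  f'(a)=-2.097e-01  a ← 138.348899 − (+5.548e-03/-2.097e-01) = 138.375362
iter 3: u=0.669884  f(a)=+1.639e-06  f'(a)=-2.095e-01  a ← 138.375362 − (+1.639e-06/-2.095e-01) = 138.375370
iter 4: u=0.669884  f(a)=+1.137e-13  f'(a)=-2.095e-01  a ← 138.375370 − (+1.137e-13/-2.095e-01) = 138.375370
converged: |Δa| < 1e-12 after 4 iterations
sag = a·(cosh(S/(2a)) − 1) = 138.375370·(cosh(0.669884) − 1) = 32.226181
T_max/T_min = cosh(S/(2a)) = 1.232890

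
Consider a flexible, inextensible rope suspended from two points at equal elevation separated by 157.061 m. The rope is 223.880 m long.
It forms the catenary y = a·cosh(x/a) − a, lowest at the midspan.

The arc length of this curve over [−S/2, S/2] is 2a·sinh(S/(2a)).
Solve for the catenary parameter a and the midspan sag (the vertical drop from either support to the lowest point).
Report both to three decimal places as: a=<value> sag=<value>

a=52.025 sag=71.414

seed: a₀ = √(S³/(24(L−S))) = √(157.061³/(24·66.819)) = 49.152649
iter 1: u=1.597686  f(a)=+9.065e+00  f'(a)=-3.479e+00  a ← 49.152649 − (+9.065e+00/-3.479e+00) = 51.758202
iter 2: u=1.517257  f(a)=+7.707e-01  f'(a)=-2.911e+00  a ← 51.758202 − (+7.707e-01/-2.911e+00) = 52.022997
iter 3: u=1.509534  f(a)=+6.714e-03  f'(a)=-2.860e+00  a ← 52.022997 − (+6.714e-03/-2.860e+00) = 52.025344
iter 4: u=1.509466  f(a)=+5.194e-07  f'(a)=-2.860e+00  a ← 52.025344 − (+5.194e-07/-2.860e+00) = 52.025345
iter 5: u=1.509466  f(a)=+0.000e+00  f'(a)=-2.860e+00  a ← 52.025345 − (+0.000e+00/-2.860e+00) = 52.025345
converged: |Δa| < 1e-12 after 5 iterations
sag = a·(cosh(S/(2a)) − 1) = 52.025345·(cosh(1.509466) − 1) = 71.413710
T_max/T_min = cosh(S/(2a)) = 2.372672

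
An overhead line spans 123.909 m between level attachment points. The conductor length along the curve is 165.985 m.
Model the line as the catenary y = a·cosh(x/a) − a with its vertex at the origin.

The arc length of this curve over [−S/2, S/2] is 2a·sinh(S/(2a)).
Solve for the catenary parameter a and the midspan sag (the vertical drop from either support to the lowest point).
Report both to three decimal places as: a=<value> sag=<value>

a=45.462 sag=49.166

seed: a₀ = √(S³/(24(L−S))) = √(123.909³/(24·42.076)) = 43.404168
iter 1: u=1.427386  f(a)=+4.500e+00  f'(a)=-2.364e+00  a ← 43.404168 − (+4.500e+00/-2.364e+00) = 45.308102
iter 2: u=1.367404  f(a)=+3.130e-01  f'(a)=-2.045e+00  a ← 45.308102 − (+3.130e-01/-2.045e+00) = 45.461163
iter 3: u=1.362801  f(a)=+1.765e-03  f'(a)=-2.022e+00  a ← 45.461163 − (+1.765e-03/-2.022e+00) = 45.462036
iter 4: u=1.362774  f(a)=+5.683e-08  f'(a)=-2.022e+00  a ← 45.462036 − (+5.683e-08/-2.022e+00) = 45.462036
iter 5: u=1.362774  f(a)=+2.842e-14  f'(a)=-2.022e+00  a ← 45.462036 − (+2.842e-14/-2.022e+00) = 45.462036
converged: |Δa| < 1e-12 after 5 iterations
sag = a·(cosh(S/(2a)) − 1) = 45.462036·(cosh(1.362774) − 1) = 49.166457
T_max/T_min = cosh(S/(2a)) = 2.081484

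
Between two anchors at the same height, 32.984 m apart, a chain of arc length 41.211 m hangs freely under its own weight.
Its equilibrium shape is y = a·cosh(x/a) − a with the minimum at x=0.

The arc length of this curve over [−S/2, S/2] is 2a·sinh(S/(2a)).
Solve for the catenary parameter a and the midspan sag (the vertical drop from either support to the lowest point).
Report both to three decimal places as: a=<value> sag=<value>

a=13.959 sag=10.930

seed: a₀ = √(S³/(24(L−S))) = √(32.984³/(24·8.227)) = 13.481202
iter 1: u=1.223333  f(a)=+6.380e-01  f'(a)=-1.413e+00  a ← 13.481202 − (+6.380e-01/-1.413e+00) = 13.932658
iter 2: u=1.183694  f(a)=+3.345e-02  f'(a)=-1.269e+00  a ← 13.932658 − (+3.345e-02/-1.269e+00) = 13.959026
iter 3: u=1.181458  f(a)=+1.032e-04  f'(a)=-1.261e+00  a ← 13.959026 − (+1.032e-04/-1.261e+00) = 13.959108
iter 4: u=1.181451  f(a)=+9.891e-10  f'(a)=-1.261e+00  a ← 13.959108 − (+9.891e-10/-1.261e+00) = 13.959108
iter 5: u=1.181451  f(a)=+0.000e+00  f'(a)=-1.261e+00  a ← 13.959108 − (+0.000e+00/-1.261e+00) = 13.959108
converged: |Δa| < 1e-12 after 5 iterations
sag = a·(cosh(S/(2a)) − 1) = 13.959108·(cosh(1.181451) − 1) = 10.929510
T_max/T_min = cosh(S/(2a)) = 1.782966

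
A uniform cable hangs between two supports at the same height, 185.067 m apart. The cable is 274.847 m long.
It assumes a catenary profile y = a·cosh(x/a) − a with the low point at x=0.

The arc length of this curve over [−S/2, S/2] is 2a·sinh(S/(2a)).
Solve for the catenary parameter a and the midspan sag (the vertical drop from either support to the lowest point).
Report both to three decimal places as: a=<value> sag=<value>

seed: a₀ = √(S³/(24(L−S))) = √(185.067³/(24·89.780)) = 54.237299
iter 1: u=1.706086  f(a)=+1.401e+01  f'(a)=-4.380e+00  a ← 54.237299 − (+1.401e+01/-4.380e+00) = 57.435768
iter 2: u=1.611078  f(a)=+1.335e+00  f'(a)=-3.582e+00  a ← 57.435768 − (+1.335e+00/-3.582e+00) = 57.808457
iter 3: u=1.600691  f(a)=+1.494e-02  f'(a)=-3.502e+00  a ← 57.808457 − (+1.494e-02/-3.502e+00) = 57.812722
iter 4: u=1.600573  f(a)=+1.917e-06  f'(a)=-3.501e+00  a ← 57.812722 − (+1.917e-06/-3.501e+00) = 57.812723
iter 5: u=1.600573  f(a)=-5.684e-14  f'(a)=-3.501e+00  a ← 57.812723 − (-5.684e-14/-3.501e+00) = 57.812723
converged: |Δa| < 1e-12 after 5 iterations
sag = a·(cosh(S/(2a)) − 1) = 57.812723·(cosh(1.600573) − 1) = 91.276275
T_max/T_min = cosh(S/(2a)) = 2.578827

a=57.813 sag=91.276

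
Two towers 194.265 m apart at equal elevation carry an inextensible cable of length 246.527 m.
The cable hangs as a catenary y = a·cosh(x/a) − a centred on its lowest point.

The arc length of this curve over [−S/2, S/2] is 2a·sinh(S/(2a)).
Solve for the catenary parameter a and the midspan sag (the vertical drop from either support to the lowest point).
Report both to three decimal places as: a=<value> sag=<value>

seed: a₀ = √(S³/(24(L−S))) = √(194.265³/(24·52.262)) = 76.452767
iter 1: u=1.270490  f(a)=+4.384e+00  f'(a)=-1.601e+00  a ← 76.452767 − (+4.384e+00/-1.601e+00) = 79.190944
iter 2: u=1.226561  f(a)=+2.465e-01  f'(a)=-1.426e+00  a ← 79.190944 − (+2.465e-01/-1.426e+00) = 79.363876
iter 3: u=1.223888  f(a)=+8.823e-04  f'(a)=-1.415e+00  a ← 79.363876 − (+8.823e-04/-1.415e+00) = 79.364500
iter 4: u=1.223878  f(a)=+1.139e-08  f'(a)=-1.415e+00  a ← 79.364500 − (+1.139e-08/-1.415e+00) = 79.364500
iter 5: u=1.223878  f(a)=-2.842e-14  f'(a)=-1.415e+00  a ← 79.364500 − (-2.842e-14/-1.415e+00) = 79.364500
converged: |Δa| < 1e-12 after 5 iterations
sag = a·(cosh(S/(2a)) − 1) = 79.364500·(cosh(1.223878) − 1) = 67.239096
T_max/T_min = cosh(S/(2a)) = 1.847219

a=79.364 sag=67.239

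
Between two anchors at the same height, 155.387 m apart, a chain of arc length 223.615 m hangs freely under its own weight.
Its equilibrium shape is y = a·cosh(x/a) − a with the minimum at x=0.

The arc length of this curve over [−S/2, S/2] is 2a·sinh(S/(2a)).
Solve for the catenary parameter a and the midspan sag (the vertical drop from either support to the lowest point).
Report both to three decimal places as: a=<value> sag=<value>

seed: a₀ = √(S³/(24(L−S))) = √(155.387³/(24·68.228)) = 47.866876
iter 1: u=1.623116  f(a)=+9.572e+00  f'(a)=-3.676e+00  a ← 47.866876 − (+9.572e+00/-3.676e+00) = 50.470865
iter 2: u=1.539373  f(a)=+8.366e-01  f'(a)=-3.059e+00  a ← 50.470865 − (+8.366e-01/-3.059e+00) = 50.744349
iter 3: u=1.531077  f(a)=+7.743e-03  f'(a)=-3.003e+00  a ← 50.744349 − (+7.743e-03/-3.003e+00) = 50.746927
iter 4: u=1.530999  f(a)=+6.768e-07  f'(a)=-3.002e+00  a ← 50.746927 − (+6.768e-07/-3.002e+00) = 50.746928
iter 5: u=1.530999  f(a)=-2.842e-14  f'(a)=-3.002e+00  a ← 50.746928 − (-2.842e-14/-3.002e+00) = 50.746928
converged: |Δa| < 1e-12 after 5 iterations
sag = a·(cosh(S/(2a)) − 1) = 50.746928·(cosh(1.530999) − 1) = 72.038119
T_max/T_min = cosh(S/(2a)) = 2.419556

a=50.747 sag=72.038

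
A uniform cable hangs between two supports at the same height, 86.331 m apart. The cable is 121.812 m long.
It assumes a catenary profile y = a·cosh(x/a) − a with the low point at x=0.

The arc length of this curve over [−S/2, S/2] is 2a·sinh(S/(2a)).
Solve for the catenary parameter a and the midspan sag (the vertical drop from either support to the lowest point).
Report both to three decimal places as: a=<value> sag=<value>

seed: a₀ = √(S³/(24(L−S))) = √(86.331³/(24·35.481)) = 27.488220
iter 1: u=1.570327  f(a)=+4.641e+00  f'(a)=-3.277e+00  a ← 27.488220 − (+4.641e+00/-3.277e+00) = 28.904383
iter 2: u=1.493389  f(a)=+3.827e-01  f'(a)=-2.757e+00  a ← 28.904383 − (+3.827e-01/-2.757e+00) = 29.043220
iter 3: u=1.486251  f(a)=+3.121e-03  f'(a)=-2.712e+00  a ← 29.043220 − (+3.121e-03/-2.712e+00) = 29.044370
iter 4: u=1.486192  f(a)=+2.112e-07  f'(a)=-2.712e+00  a ← 29.044370 − (+2.112e-07/-2.712e+00) = 29.044371
iter 5: u=1.486192  f(a)=+1.421e-14  f'(a)=-2.712e+00  a ← 29.044371 − (+1.421e-14/-2.712e+00) = 29.044371
converged: |Δa| < 1e-12 after 5 iterations
sag = a·(cosh(S/(2a)) − 1) = 29.044371·(cosh(1.486192) − 1) = 38.432413
T_max/T_min = cosh(S/(2a)) = 2.323231

a=29.044 sag=38.432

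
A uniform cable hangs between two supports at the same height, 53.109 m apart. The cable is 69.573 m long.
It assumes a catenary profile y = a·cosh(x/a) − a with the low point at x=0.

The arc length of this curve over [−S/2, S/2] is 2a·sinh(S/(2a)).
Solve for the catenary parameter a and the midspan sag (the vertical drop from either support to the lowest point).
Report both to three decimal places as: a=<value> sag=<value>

seed: a₀ = √(S³/(24(L−S))) = √(53.109³/(24·16.464)) = 19.470580
iter 1: u=1.363827  f(a)=+1.601e+00  f'(a)=-2.027e+00  a ← 19.470580 − (+1.601e+00/-2.027e+00) = 20.260160
iter 2: u=1.310676  f(a)=+1.025e-01  f'(a)=-1.775e+00  a ← 20.260160 − (+1.025e-01/-1.775e+00) = 20.317912
iter 3: u=1.306950  f(a)=+4.842e-04  f'(a)=-1.759e+00  a ← 20.317912 − (+4.842e-04/-1.759e+00) = 20.318187
iter 4: u=1.306933  f(a)=+1.091e-08  f'(a)=-1.758e+00  a ← 20.318187 − (+1.091e-08/-1.758e+00) = 20.318187
iter 5: u=1.306933  f(a)=+0.000e+00  f'(a)=-1.758e+00  a ← 20.318187 − (+0.000e+00/-1.758e+00) = 20.318187
converged: |Δa| < 1e-12 after 5 iterations
sag = a·(cosh(S/(2a)) − 1) = 20.318187·(cosh(1.306933) − 1) = 19.967410
T_max/T_min = cosh(S/(2a)) = 1.982736

a=20.318 sag=19.967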